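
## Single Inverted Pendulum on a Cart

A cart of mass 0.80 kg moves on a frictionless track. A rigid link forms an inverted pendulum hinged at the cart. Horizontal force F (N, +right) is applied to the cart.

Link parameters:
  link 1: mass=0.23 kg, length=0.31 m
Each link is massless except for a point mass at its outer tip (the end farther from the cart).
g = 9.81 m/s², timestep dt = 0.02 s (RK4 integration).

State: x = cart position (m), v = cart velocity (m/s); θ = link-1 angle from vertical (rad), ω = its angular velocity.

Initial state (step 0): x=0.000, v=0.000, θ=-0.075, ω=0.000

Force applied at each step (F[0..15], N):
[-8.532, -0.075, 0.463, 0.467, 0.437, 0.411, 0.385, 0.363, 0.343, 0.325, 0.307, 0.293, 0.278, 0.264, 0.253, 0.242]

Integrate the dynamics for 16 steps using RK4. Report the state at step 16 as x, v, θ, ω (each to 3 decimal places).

apply F[0]=-8.532 → step 1: x=-0.002, v=-0.209, θ=-0.069, ω=0.626
apply F[1]=-0.075 → step 2: x=-0.006, v=-0.207, θ=-0.057, ω=0.581
apply F[2]=+0.463 → step 3: x=-0.010, v=-0.193, θ=-0.046, ω=0.502
apply F[3]=+0.467 → step 4: x=-0.014, v=-0.179, θ=-0.037, ω=0.431
apply F[4]=+0.437 → step 5: x=-0.017, v=-0.166, θ=-0.029, ω=0.370
apply F[5]=+0.411 → step 6: x=-0.021, v=-0.154, θ=-0.022, ω=0.316
apply F[6]=+0.385 → step 7: x=-0.024, v=-0.144, θ=-0.016, ω=0.270
apply F[7]=+0.363 → step 8: x=-0.026, v=-0.134, θ=-0.011, ω=0.230
apply F[8]=+0.343 → step 9: x=-0.029, v=-0.125, θ=-0.007, ω=0.195
apply F[9]=+0.325 → step 10: x=-0.031, v=-0.117, θ=-0.003, ω=0.165
apply F[10]=+0.307 → step 11: x=-0.034, v=-0.109, θ=0.000, ω=0.139
apply F[11]=+0.293 → step 12: x=-0.036, v=-0.102, θ=0.003, ω=0.117
apply F[12]=+0.278 → step 13: x=-0.038, v=-0.095, θ=0.005, ω=0.097
apply F[13]=+0.264 → step 14: x=-0.040, v=-0.089, θ=0.006, ω=0.080
apply F[14]=+0.253 → step 15: x=-0.041, v=-0.083, θ=0.008, ω=0.066
apply F[15]=+0.242 → step 16: x=-0.043, v=-0.077, θ=0.009, ω=0.053

Answer: x=-0.043, v=-0.077, θ=0.009, ω=0.053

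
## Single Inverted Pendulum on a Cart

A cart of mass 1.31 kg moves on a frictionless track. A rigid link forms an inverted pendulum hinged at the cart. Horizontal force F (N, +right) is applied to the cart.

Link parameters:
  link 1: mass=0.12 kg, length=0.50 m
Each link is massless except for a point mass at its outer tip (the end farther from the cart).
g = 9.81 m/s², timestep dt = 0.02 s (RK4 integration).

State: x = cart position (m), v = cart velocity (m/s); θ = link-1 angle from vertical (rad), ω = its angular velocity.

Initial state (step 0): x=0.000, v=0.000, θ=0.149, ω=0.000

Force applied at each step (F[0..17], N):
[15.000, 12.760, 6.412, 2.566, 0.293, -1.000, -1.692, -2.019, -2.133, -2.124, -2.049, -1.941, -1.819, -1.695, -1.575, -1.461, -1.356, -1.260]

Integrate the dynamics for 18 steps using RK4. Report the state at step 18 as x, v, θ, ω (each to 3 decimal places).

Answer: x=0.137, v=0.213, θ=-0.027, ω=-0.115

Derivation:
apply F[0]=+15.000 → step 1: x=0.002, v=0.226, θ=0.145, ω=-0.389
apply F[1]=+12.760 → step 2: x=0.009, v=0.418, θ=0.134, ω=-0.715
apply F[2]=+6.412 → step 3: x=0.018, v=0.514, θ=0.118, ω=-0.855
apply F[3]=+2.566 → step 4: x=0.029, v=0.551, θ=0.101, ω=-0.886
apply F[4]=+0.293 → step 5: x=0.040, v=0.554, θ=0.084, ω=-0.855
apply F[5]=-1.000 → step 6: x=0.051, v=0.537, θ=0.067, ω=-0.793
apply F[6]=-1.692 → step 7: x=0.061, v=0.510, θ=0.052, ω=-0.716
apply F[7]=-2.019 → step 8: x=0.071, v=0.479, θ=0.039, ω=-0.635
apply F[8]=-2.133 → step 9: x=0.080, v=0.446, θ=0.027, ω=-0.556
apply F[9]=-2.124 → step 10: x=0.089, v=0.413, θ=0.016, ω=-0.482
apply F[10]=-2.049 → step 11: x=0.097, v=0.381, θ=0.007, ω=-0.415
apply F[11]=-1.941 → step 12: x=0.104, v=0.352, θ=-0.000, ω=-0.354
apply F[12]=-1.819 → step 13: x=0.111, v=0.324, θ=-0.007, ω=-0.300
apply F[13]=-1.695 → step 14: x=0.117, v=0.298, θ=-0.012, ω=-0.252
apply F[14]=-1.575 → step 15: x=0.123, v=0.274, θ=-0.017, ω=-0.211
apply F[15]=-1.461 → step 16: x=0.128, v=0.252, θ=-0.021, ω=-0.174
apply F[16]=-1.356 → step 17: x=0.133, v=0.232, θ=-0.024, ω=-0.143
apply F[17]=-1.260 → step 18: x=0.137, v=0.213, θ=-0.027, ω=-0.115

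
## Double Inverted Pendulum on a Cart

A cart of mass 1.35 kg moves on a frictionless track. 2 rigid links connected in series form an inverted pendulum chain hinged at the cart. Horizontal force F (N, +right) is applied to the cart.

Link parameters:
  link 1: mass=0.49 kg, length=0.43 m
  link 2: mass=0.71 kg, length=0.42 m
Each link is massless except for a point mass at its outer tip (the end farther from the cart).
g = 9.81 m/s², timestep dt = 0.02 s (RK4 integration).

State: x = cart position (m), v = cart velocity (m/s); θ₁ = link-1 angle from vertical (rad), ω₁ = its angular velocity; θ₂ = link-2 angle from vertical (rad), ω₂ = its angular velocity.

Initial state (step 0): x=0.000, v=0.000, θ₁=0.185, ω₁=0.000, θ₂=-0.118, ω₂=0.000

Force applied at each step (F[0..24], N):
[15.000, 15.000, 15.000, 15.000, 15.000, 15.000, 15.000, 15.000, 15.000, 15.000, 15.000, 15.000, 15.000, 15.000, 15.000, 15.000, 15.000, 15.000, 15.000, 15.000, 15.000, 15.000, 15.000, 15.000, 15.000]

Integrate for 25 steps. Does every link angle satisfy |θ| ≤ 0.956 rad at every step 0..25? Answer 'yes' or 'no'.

apply F[0]=+15.000 → step 1: x=0.002, v=0.189, θ₁=0.183, ω₁=-0.156, θ₂=-0.122, ω₂=-0.351
apply F[1]=+15.000 → step 2: x=0.008, v=0.380, θ₁=0.179, ω₁=-0.316, θ₂=-0.132, ω₂=-0.702
apply F[2]=+15.000 → step 3: x=0.017, v=0.572, θ₁=0.171, ω₁=-0.487, θ₂=-0.150, ω₂=-1.054
apply F[3]=+15.000 → step 4: x=0.030, v=0.767, θ₁=0.159, ω₁=-0.672, θ₂=-0.174, ω₂=-1.405
apply F[4]=+15.000 → step 5: x=0.048, v=0.965, θ₁=0.144, ω₁=-0.879, θ₂=-0.206, ω₂=-1.752
apply F[5]=+15.000 → step 6: x=0.069, v=1.167, θ₁=0.124, ω₁=-1.116, θ₂=-0.244, ω₂=-2.092
apply F[6]=+15.000 → step 7: x=0.095, v=1.375, θ₁=0.099, ω₁=-1.391, θ₂=-0.289, ω₂=-2.417
apply F[7]=+15.000 → step 8: x=0.124, v=1.587, θ₁=0.068, ω₁=-1.714, θ₂=-0.341, ω₂=-2.718
apply F[8]=+15.000 → step 9: x=0.158, v=1.804, θ₁=0.030, ω₁=-2.095, θ₂=-0.398, ω₂=-2.983
apply F[9]=+15.000 → step 10: x=0.196, v=2.026, θ₁=-0.016, ω₁=-2.542, θ₂=-0.460, ω₂=-3.195
apply F[10]=+15.000 → step 11: x=0.239, v=2.250, θ₁=-0.072, ω₁=-3.063, θ₂=-0.525, ω₂=-3.336
apply F[11]=+15.000 → step 12: x=0.286, v=2.474, θ₁=-0.139, ω₁=-3.661, θ₂=-0.593, ω₂=-3.384
apply F[12]=+15.000 → step 13: x=0.338, v=2.691, θ₁=-0.219, ω₁=-4.331, θ₂=-0.660, ω₂=-3.318
apply F[13]=+15.000 → step 14: x=0.394, v=2.894, θ₁=-0.313, ω₁=-5.059, θ₂=-0.724, ω₂=-3.123
apply F[14]=+15.000 → step 15: x=0.454, v=3.070, θ₁=-0.422, ω₁=-5.812, θ₂=-0.784, ω₂=-2.805
apply F[15]=+15.000 → step 16: x=0.516, v=3.203, θ₁=-0.545, ω₁=-6.544, θ₂=-0.836, ω₂=-2.401
apply F[16]=+15.000 → step 17: x=0.581, v=3.277, θ₁=-0.683, ω₁=-7.189, θ₂=-0.880, ω₂=-1.997
apply F[17]=+15.000 → step 18: x=0.647, v=3.287, θ₁=-0.832, ω₁=-7.688, θ₂=-0.917, ω₂=-1.713
apply F[18]=+15.000 → step 19: x=0.712, v=3.239, θ₁=-0.989, ω₁=-8.010, θ₂=-0.950, ω₂=-1.662
apply F[19]=+15.000 → step 20: x=0.776, v=3.149, θ₁=-1.151, ω₁=-8.170, θ₂=-0.985, ω₂=-1.902
apply F[20]=+15.000 → step 21: x=0.838, v=3.037, θ₁=-1.315, ω₁=-8.207, θ₂=-1.028, ω₂=-2.426
apply F[21]=+15.000 → step 22: x=0.898, v=2.914, θ₁=-1.479, ω₁=-8.157, θ₂=-1.084, ω₂=-3.198
apply F[22]=+15.000 → step 23: x=0.955, v=2.788, θ₁=-1.641, ω₁=-8.031, θ₂=-1.157, ω₂=-4.176
apply F[23]=+15.000 → step 24: x=1.009, v=2.660, θ₁=-1.800, ω₁=-7.819, θ₂=-1.252, ω₂=-5.328
apply F[24]=+15.000 → step 25: x=1.061, v=2.530, θ₁=-1.953, ω₁=-7.486, θ₂=-1.371, ω₂=-6.632
Max |angle| over trajectory = 1.953 rad; bound = 0.956 → exceeded.

Answer: no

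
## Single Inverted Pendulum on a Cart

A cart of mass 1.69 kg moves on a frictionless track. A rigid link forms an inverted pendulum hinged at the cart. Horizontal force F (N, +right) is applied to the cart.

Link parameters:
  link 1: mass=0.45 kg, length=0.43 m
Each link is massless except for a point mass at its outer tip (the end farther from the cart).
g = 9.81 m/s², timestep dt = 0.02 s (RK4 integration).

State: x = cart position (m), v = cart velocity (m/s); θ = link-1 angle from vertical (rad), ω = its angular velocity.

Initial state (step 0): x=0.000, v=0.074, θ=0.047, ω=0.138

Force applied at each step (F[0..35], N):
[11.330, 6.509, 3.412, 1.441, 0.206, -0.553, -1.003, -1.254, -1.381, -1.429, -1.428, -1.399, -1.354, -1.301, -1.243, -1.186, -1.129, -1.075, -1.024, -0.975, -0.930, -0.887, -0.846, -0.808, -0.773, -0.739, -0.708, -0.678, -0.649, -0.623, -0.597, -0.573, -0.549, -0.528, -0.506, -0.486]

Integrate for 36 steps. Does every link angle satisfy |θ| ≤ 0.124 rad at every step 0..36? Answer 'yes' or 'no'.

Answer: yes

Derivation:
apply F[0]=+11.330 → step 1: x=0.003, v=0.206, θ=0.047, ω=-0.146
apply F[1]=+6.509 → step 2: x=0.008, v=0.280, θ=0.042, ω=-0.299
apply F[2]=+3.412 → step 3: x=0.014, v=0.319, θ=0.036, ω=-0.370
apply F[3]=+1.441 → step 4: x=0.020, v=0.334, θ=0.028, ω=-0.391
apply F[4]=+0.206 → step 5: x=0.027, v=0.335, θ=0.020, ω=-0.383
apply F[5]=-0.553 → step 6: x=0.033, v=0.328, θ=0.013, ω=-0.358
apply F[6]=-1.003 → step 7: x=0.040, v=0.315, θ=0.006, ω=-0.325
apply F[7]=-1.254 → step 8: x=0.046, v=0.300, θ=0.000, ω=-0.288
apply F[8]=-1.381 → step 9: x=0.052, v=0.284, θ=-0.005, ω=-0.252
apply F[9]=-1.429 → step 10: x=0.057, v=0.268, θ=-0.010, ω=-0.217
apply F[10]=-1.428 → step 11: x=0.063, v=0.251, θ=-0.014, ω=-0.185
apply F[11]=-1.399 → step 12: x=0.067, v=0.236, θ=-0.017, ω=-0.155
apply F[12]=-1.354 → step 13: x=0.072, v=0.221, θ=-0.020, ω=-0.129
apply F[13]=-1.301 → step 14: x=0.076, v=0.206, θ=-0.023, ω=-0.106
apply F[14]=-1.243 → step 15: x=0.080, v=0.193, θ=-0.024, ω=-0.085
apply F[15]=-1.186 → step 16: x=0.084, v=0.180, θ=-0.026, ω=-0.067
apply F[16]=-1.129 → step 17: x=0.088, v=0.168, θ=-0.027, ω=-0.051
apply F[17]=-1.075 → step 18: x=0.091, v=0.157, θ=-0.028, ω=-0.038
apply F[18]=-1.024 → step 19: x=0.094, v=0.146, θ=-0.029, ω=-0.026
apply F[19]=-0.975 → step 20: x=0.097, v=0.136, θ=-0.029, ω=-0.016
apply F[20]=-0.930 → step 21: x=0.099, v=0.127, θ=-0.029, ω=-0.007
apply F[21]=-0.887 → step 22: x=0.102, v=0.118, θ=-0.029, ω=0.000
apply F[22]=-0.846 → step 23: x=0.104, v=0.109, θ=-0.029, ω=0.007
apply F[23]=-0.808 → step 24: x=0.106, v=0.101, θ=-0.029, ω=0.012
apply F[24]=-0.773 → step 25: x=0.108, v=0.094, θ=-0.029, ω=0.017
apply F[25]=-0.739 → step 26: x=0.110, v=0.086, θ=-0.028, ω=0.020
apply F[26]=-0.708 → step 27: x=0.111, v=0.079, θ=-0.028, ω=0.023
apply F[27]=-0.678 → step 28: x=0.113, v=0.073, θ=-0.028, ω=0.026
apply F[28]=-0.649 → step 29: x=0.114, v=0.067, θ=-0.027, ω=0.028
apply F[29]=-0.623 → step 30: x=0.116, v=0.061, θ=-0.026, ω=0.030
apply F[30]=-0.597 → step 31: x=0.117, v=0.055, θ=-0.026, ω=0.031
apply F[31]=-0.573 → step 32: x=0.118, v=0.049, θ=-0.025, ω=0.032
apply F[32]=-0.549 → step 33: x=0.119, v=0.044, θ=-0.025, ω=0.033
apply F[33]=-0.528 → step 34: x=0.120, v=0.039, θ=-0.024, ω=0.033
apply F[34]=-0.506 → step 35: x=0.120, v=0.035, θ=-0.023, ω=0.034
apply F[35]=-0.486 → step 36: x=0.121, v=0.030, θ=-0.023, ω=0.034
Max |angle| over trajectory = 0.047 rad; bound = 0.124 → within bound.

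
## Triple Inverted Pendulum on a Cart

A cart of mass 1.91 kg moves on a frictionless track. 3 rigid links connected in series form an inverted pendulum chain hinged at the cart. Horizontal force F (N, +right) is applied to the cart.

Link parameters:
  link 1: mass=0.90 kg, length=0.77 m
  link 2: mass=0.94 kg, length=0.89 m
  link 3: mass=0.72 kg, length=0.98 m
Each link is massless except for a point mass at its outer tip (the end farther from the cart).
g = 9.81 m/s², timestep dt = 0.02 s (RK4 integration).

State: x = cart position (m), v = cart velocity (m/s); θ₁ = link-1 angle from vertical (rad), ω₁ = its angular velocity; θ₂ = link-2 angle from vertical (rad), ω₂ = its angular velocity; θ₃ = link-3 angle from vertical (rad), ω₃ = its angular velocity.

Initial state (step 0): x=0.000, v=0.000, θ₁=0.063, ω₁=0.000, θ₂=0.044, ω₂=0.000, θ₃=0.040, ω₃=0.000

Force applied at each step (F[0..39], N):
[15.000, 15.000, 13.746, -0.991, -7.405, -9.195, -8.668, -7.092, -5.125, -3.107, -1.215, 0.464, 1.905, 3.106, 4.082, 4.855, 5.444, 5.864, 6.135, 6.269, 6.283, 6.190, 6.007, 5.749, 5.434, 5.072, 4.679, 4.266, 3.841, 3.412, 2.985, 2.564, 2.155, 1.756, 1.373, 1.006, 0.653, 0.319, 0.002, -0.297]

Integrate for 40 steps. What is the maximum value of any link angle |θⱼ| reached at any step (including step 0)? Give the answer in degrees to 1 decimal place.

Answer: 3.8°

Derivation:
apply F[0]=+15.000 → step 1: x=0.001, v=0.140, θ₁=0.061, ω₁=-0.156, θ₂=0.044, ω₂=-0.011, θ₃=0.040, ω₃=-0.001
apply F[1]=+15.000 → step 2: x=0.006, v=0.281, θ₁=0.057, ω₁=-0.316, θ₂=0.044, ω₂=-0.021, θ₃=0.040, ω₃=-0.003
apply F[2]=+13.746 → step 3: x=0.013, v=0.411, θ₁=0.049, ω₁=-0.466, θ₂=0.043, ω₂=-0.027, θ₃=0.040, ω₃=-0.004
apply F[3]=-0.991 → step 4: x=0.021, v=0.389, θ₁=0.040, ω₁=-0.426, θ₂=0.043, ω₂=-0.027, θ₃=0.040, ω₃=-0.005
apply F[4]=-7.405 → step 5: x=0.027, v=0.302, θ₁=0.033, ω₁=-0.307, θ₂=0.042, ω₂=-0.023, θ₃=0.040, ω₃=-0.006
apply F[5]=-9.195 → step 6: x=0.032, v=0.198, θ₁=0.028, ω₁=-0.170, θ₂=0.042, ω₂=-0.015, θ₃=0.040, ω₃=-0.007
apply F[6]=-8.668 → step 7: x=0.035, v=0.100, θ₁=0.026, ω₁=-0.043, θ₂=0.041, ω₂=-0.006, θ₃=0.039, ω₃=-0.007
apply F[7]=-7.092 → step 8: x=0.037, v=0.019, θ₁=0.026, ω₁=0.061, θ₂=0.041, ω₂=0.004, θ₃=0.039, ω₃=-0.008
apply F[8]=-5.125 → step 9: x=0.036, v=-0.041, θ₁=0.028, ω₁=0.140, θ₂=0.042, ω₂=0.014, θ₃=0.039, ω₃=-0.009
apply F[9]=-3.107 → step 10: x=0.035, v=-0.082, θ₁=0.031, ω₁=0.194, θ₂=0.042, ω₂=0.022, θ₃=0.039, ω₃=-0.010
apply F[10]=-1.215 → step 11: x=0.033, v=-0.103, θ₁=0.036, ω₁=0.226, θ₂=0.042, ω₂=0.028, θ₃=0.039, ω₃=-0.011
apply F[11]=+0.464 → step 12: x=0.031, v=-0.108, θ₁=0.040, ω₁=0.240, θ₂=0.043, ω₂=0.032, θ₃=0.038, ω₃=-0.013
apply F[12]=+1.905 → step 13: x=0.029, v=-0.099, θ₁=0.045, ω₁=0.239, θ₂=0.044, ω₂=0.033, θ₃=0.038, ω₃=-0.014
apply F[13]=+3.106 → step 14: x=0.027, v=-0.079, θ₁=0.050, ω₁=0.227, θ₂=0.044, ω₂=0.032, θ₃=0.038, ω₃=-0.017
apply F[14]=+4.082 → step 15: x=0.026, v=-0.050, θ₁=0.054, ω₁=0.205, θ₂=0.045, ω₂=0.029, θ₃=0.037, ω₃=-0.019
apply F[15]=+4.855 → step 16: x=0.025, v=-0.014, θ₁=0.058, ω₁=0.178, θ₂=0.046, ω₂=0.024, θ₃=0.037, ω₃=-0.022
apply F[16]=+5.444 → step 17: x=0.026, v=0.027, θ₁=0.061, ω₁=0.146, θ₂=0.046, ω₂=0.016, θ₃=0.037, ω₃=-0.025
apply F[17]=+5.864 → step 18: x=0.027, v=0.072, θ₁=0.064, ω₁=0.111, θ₂=0.046, ω₂=0.008, θ₃=0.036, ω₃=-0.029
apply F[18]=+6.135 → step 19: x=0.028, v=0.119, θ₁=0.065, ω₁=0.075, θ₂=0.046, ω₂=-0.002, θ₃=0.035, ω₃=-0.032
apply F[19]=+6.269 → step 20: x=0.031, v=0.167, θ₁=0.067, ω₁=0.039, θ₂=0.046, ω₂=-0.013, θ₃=0.035, ω₃=-0.036
apply F[20]=+6.283 → step 21: x=0.035, v=0.215, θ₁=0.067, ω₁=0.004, θ₂=0.046, ω₂=-0.024, θ₃=0.034, ω₃=-0.040
apply F[21]=+6.190 → step 22: x=0.040, v=0.262, θ₁=0.067, ω₁=-0.029, θ₂=0.045, ω₂=-0.036, θ₃=0.033, ω₃=-0.045
apply F[22]=+6.007 → step 23: x=0.046, v=0.308, θ₁=0.066, ω₁=-0.061, θ₂=0.044, ω₂=-0.047, θ₃=0.032, ω₃=-0.049
apply F[23]=+5.749 → step 24: x=0.052, v=0.351, θ₁=0.064, ω₁=-0.090, θ₂=0.043, ω₂=-0.059, θ₃=0.031, ω₃=-0.053
apply F[24]=+5.434 → step 25: x=0.060, v=0.391, θ₁=0.062, ω₁=-0.116, θ₂=0.042, ω₂=-0.070, θ₃=0.030, ω₃=-0.057
apply F[25]=+5.072 → step 26: x=0.068, v=0.428, θ₁=0.060, ω₁=-0.139, θ₂=0.040, ω₂=-0.081, θ₃=0.029, ω₃=-0.061
apply F[26]=+4.679 → step 27: x=0.077, v=0.461, θ₁=0.057, ω₁=-0.159, θ₂=0.039, ω₂=-0.090, θ₃=0.028, ω₃=-0.065
apply F[27]=+4.266 → step 28: x=0.086, v=0.491, θ₁=0.053, ω₁=-0.176, θ₂=0.037, ω₂=-0.100, θ₃=0.026, ω₃=-0.069
apply F[28]=+3.841 → step 29: x=0.096, v=0.518, θ₁=0.050, ω₁=-0.189, θ₂=0.035, ω₂=-0.108, θ₃=0.025, ω₃=-0.073
apply F[29]=+3.412 → step 30: x=0.107, v=0.541, θ₁=0.046, ω₁=-0.201, θ₂=0.032, ω₂=-0.115, θ₃=0.023, ω₃=-0.076
apply F[30]=+2.985 → step 31: x=0.118, v=0.561, θ₁=0.042, ω₁=-0.209, θ₂=0.030, ω₂=-0.122, θ₃=0.022, ω₃=-0.079
apply F[31]=+2.564 → step 32: x=0.129, v=0.577, θ₁=0.038, ω₁=-0.215, θ₂=0.028, ω₂=-0.127, θ₃=0.020, ω₃=-0.082
apply F[32]=+2.155 → step 33: x=0.141, v=0.591, θ₁=0.033, ω₁=-0.219, θ₂=0.025, ω₂=-0.131, θ₃=0.019, ω₃=-0.085
apply F[33]=+1.756 → step 34: x=0.153, v=0.601, θ₁=0.029, ω₁=-0.221, θ₂=0.022, ω₂=-0.135, θ₃=0.017, ω₃=-0.087
apply F[34]=+1.373 → step 35: x=0.165, v=0.608, θ₁=0.024, ω₁=-0.222, θ₂=0.020, ω₂=-0.138, θ₃=0.015, ω₃=-0.088
apply F[35]=+1.006 → step 36: x=0.177, v=0.613, θ₁=0.020, ω₁=-0.220, θ₂=0.017, ω₂=-0.139, θ₃=0.013, ω₃=-0.090
apply F[36]=+0.653 → step 37: x=0.189, v=0.615, θ₁=0.016, ω₁=-0.218, θ₂=0.014, ω₂=-0.140, θ₃=0.012, ω₃=-0.091
apply F[37]=+0.319 → step 38: x=0.202, v=0.615, θ₁=0.011, ω₁=-0.214, θ₂=0.011, ω₂=-0.140, θ₃=0.010, ω₃=-0.092
apply F[38]=+0.002 → step 39: x=0.214, v=0.613, θ₁=0.007, ω₁=-0.208, θ₂=0.008, ω₂=-0.140, θ₃=0.008, ω₃=-0.092
apply F[39]=-0.297 → step 40: x=0.226, v=0.608, θ₁=0.003, ω₁=-0.202, θ₂=0.006, ω₂=-0.139, θ₃=0.006, ω₃=-0.092
Max |angle| over trajectory = 0.067 rad = 3.8°.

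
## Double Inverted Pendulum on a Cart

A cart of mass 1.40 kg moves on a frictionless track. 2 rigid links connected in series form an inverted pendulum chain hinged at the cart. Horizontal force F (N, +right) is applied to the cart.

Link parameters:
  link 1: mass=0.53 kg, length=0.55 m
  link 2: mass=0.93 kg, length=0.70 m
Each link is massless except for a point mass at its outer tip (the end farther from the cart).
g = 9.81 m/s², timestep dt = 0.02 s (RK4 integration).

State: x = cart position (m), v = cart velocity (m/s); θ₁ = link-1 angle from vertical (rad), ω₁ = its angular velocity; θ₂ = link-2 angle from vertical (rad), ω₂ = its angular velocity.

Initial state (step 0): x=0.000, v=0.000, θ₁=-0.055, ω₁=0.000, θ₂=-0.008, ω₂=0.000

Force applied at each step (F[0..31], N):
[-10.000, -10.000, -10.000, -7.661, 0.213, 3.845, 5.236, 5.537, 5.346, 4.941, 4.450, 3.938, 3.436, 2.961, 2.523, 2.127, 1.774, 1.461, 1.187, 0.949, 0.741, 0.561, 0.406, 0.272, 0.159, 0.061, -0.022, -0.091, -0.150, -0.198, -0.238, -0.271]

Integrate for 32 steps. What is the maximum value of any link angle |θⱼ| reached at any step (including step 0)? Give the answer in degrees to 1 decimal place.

Answer: 3.2°

Derivation:
apply F[0]=-10.000 → step 1: x=-0.001, v=-0.131, θ₁=-0.053, ω₁=0.189, θ₂=-0.008, ω₂=0.037
apply F[1]=-10.000 → step 2: x=-0.005, v=-0.264, θ₁=-0.047, ω₁=0.384, θ₂=-0.007, ω₂=0.071
apply F[2]=-10.000 → step 3: x=-0.012, v=-0.398, θ₁=-0.038, ω₁=0.588, θ₂=-0.005, ω₂=0.100
apply F[3]=-7.661 → step 4: x=-0.021, v=-0.501, θ₁=-0.024, ω₁=0.747, θ₂=-0.003, ω₂=0.121
apply F[4]=+0.213 → step 5: x=-0.031, v=-0.494, θ₁=-0.010, ω₁=0.720, θ₂=-0.000, ω₂=0.133
apply F[5]=+3.845 → step 6: x=-0.040, v=-0.439, θ₁=0.004, ω₁=0.615, θ₂=0.003, ω₂=0.136
apply F[6]=+5.236 → step 7: x=-0.048, v=-0.366, θ₁=0.015, ω₁=0.489, θ₂=0.005, ω₂=0.132
apply F[7]=+5.537 → step 8: x=-0.055, v=-0.291, θ₁=0.023, ω₁=0.367, θ₂=0.008, ω₂=0.123
apply F[8]=+5.346 → step 9: x=-0.060, v=-0.220, θ₁=0.029, ω₁=0.259, θ₂=0.010, ω₂=0.109
apply F[9]=+4.941 → step 10: x=-0.064, v=-0.156, θ₁=0.034, ω₁=0.166, θ₂=0.012, ω₂=0.094
apply F[10]=+4.450 → step 11: x=-0.066, v=-0.099, θ₁=0.036, ω₁=0.090, θ₂=0.014, ω₂=0.077
apply F[11]=+3.938 → step 12: x=-0.068, v=-0.051, θ₁=0.037, ω₁=0.029, θ₂=0.015, ω₂=0.059
apply F[12]=+3.436 → step 13: x=-0.068, v=-0.009, θ₁=0.038, ω₁=-0.019, θ₂=0.016, ω₂=0.042
apply F[13]=+2.961 → step 14: x=-0.068, v=0.025, θ₁=0.037, ω₁=-0.056, θ₂=0.017, ω₂=0.027
apply F[14]=+2.523 → step 15: x=-0.067, v=0.054, θ₁=0.035, ω₁=-0.083, θ₂=0.017, ω₂=0.012
apply F[15]=+2.127 → step 16: x=-0.066, v=0.077, θ₁=0.034, ω₁=-0.103, θ₂=0.018, ω₂=-0.001
apply F[16]=+1.774 → step 17: x=-0.064, v=0.096, θ₁=0.031, ω₁=-0.116, θ₂=0.017, ω₂=-0.013
apply F[17]=+1.461 → step 18: x=-0.062, v=0.111, θ₁=0.029, ω₁=-0.123, θ₂=0.017, ω₂=-0.023
apply F[18]=+1.187 → step 19: x=-0.060, v=0.122, θ₁=0.026, ω₁=-0.127, θ₂=0.017, ω₂=-0.031
apply F[19]=+0.949 → step 20: x=-0.057, v=0.130, θ₁=0.024, ω₁=-0.128, θ₂=0.016, ω₂=-0.038
apply F[20]=+0.741 → step 21: x=-0.055, v=0.136, θ₁=0.021, ω₁=-0.126, θ₂=0.015, ω₂=-0.044
apply F[21]=+0.561 → step 22: x=-0.052, v=0.140, θ₁=0.019, ω₁=-0.123, θ₂=0.014, ω₂=-0.048
apply F[22]=+0.406 → step 23: x=-0.049, v=0.142, θ₁=0.017, ω₁=-0.118, θ₂=0.013, ω₂=-0.051
apply F[23]=+0.272 → step 24: x=-0.046, v=0.143, θ₁=0.014, ω₁=-0.112, θ₂=0.012, ω₂=-0.053
apply F[24]=+0.159 → step 25: x=-0.043, v=0.143, θ₁=0.012, ω₁=-0.105, θ₂=0.011, ω₂=-0.054
apply F[25]=+0.061 → step 26: x=-0.041, v=0.141, θ₁=0.010, ω₁=-0.099, θ₂=0.010, ω₂=-0.055
apply F[26]=-0.022 → step 27: x=-0.038, v=0.139, θ₁=0.008, ω₁=-0.092, θ₂=0.009, ω₂=-0.055
apply F[27]=-0.091 → step 28: x=-0.035, v=0.136, θ₁=0.006, ω₁=-0.085, θ₂=0.008, ω₂=-0.054
apply F[28]=-0.150 → step 29: x=-0.032, v=0.133, θ₁=0.005, ω₁=-0.078, θ₂=0.007, ω₂=-0.053
apply F[29]=-0.198 → step 30: x=-0.030, v=0.129, θ₁=0.003, ω₁=-0.071, θ₂=0.006, ω₂=-0.051
apply F[30]=-0.238 → step 31: x=-0.027, v=0.126, θ₁=0.002, ω₁=-0.065, θ₂=0.005, ω₂=-0.049
apply F[31]=-0.271 → step 32: x=-0.025, v=0.121, θ₁=0.001, ω₁=-0.058, θ₂=0.004, ω₂=-0.047
Max |angle| over trajectory = 0.055 rad = 3.2°.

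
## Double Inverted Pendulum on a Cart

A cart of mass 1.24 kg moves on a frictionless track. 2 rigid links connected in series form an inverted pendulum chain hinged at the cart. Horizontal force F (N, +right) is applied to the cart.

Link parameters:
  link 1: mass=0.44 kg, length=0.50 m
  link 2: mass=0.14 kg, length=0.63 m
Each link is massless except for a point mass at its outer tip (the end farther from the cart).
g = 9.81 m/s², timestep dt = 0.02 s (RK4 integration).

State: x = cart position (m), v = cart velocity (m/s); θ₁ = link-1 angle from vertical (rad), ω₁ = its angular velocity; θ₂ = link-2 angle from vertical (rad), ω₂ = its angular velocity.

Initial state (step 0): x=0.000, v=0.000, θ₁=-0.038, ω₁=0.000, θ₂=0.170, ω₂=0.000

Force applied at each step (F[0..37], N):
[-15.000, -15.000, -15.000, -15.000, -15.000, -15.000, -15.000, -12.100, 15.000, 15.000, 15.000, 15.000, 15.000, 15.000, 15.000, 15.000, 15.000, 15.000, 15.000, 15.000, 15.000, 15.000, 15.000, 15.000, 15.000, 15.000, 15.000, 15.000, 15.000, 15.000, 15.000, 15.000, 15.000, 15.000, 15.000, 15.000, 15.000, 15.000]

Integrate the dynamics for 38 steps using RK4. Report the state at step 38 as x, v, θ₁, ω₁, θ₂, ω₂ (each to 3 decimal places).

Answer: x=0.669, v=5.590, θ₁=3.414, ω₁=11.910, θ₂=-0.373, ω₂=-2.310

Derivation:
apply F[0]=-15.000 → step 1: x=-0.002, v=-0.238, θ₁=-0.034, ω₁=0.437, θ₂=0.171, ω₂=0.087
apply F[1]=-15.000 → step 2: x=-0.010, v=-0.478, θ₁=-0.020, ω₁=0.880, θ₂=0.173, ω₂=0.168
apply F[2]=-15.000 → step 3: x=-0.022, v=-0.719, θ₁=0.002, ω₁=1.337, θ₂=0.178, ω₂=0.239
apply F[3]=-15.000 → step 4: x=-0.038, v=-0.962, θ₁=0.033, ω₁=1.813, θ₂=0.183, ω₂=0.295
apply F[4]=-15.000 → step 5: x=-0.060, v=-1.207, θ₁=0.074, ω₁=2.312, θ₂=0.189, ω₂=0.334
apply F[5]=-15.000 → step 6: x=-0.087, v=-1.454, θ₁=0.126, ω₁=2.835, θ₂=0.196, ω₂=0.355
apply F[6]=-15.000 → step 7: x=-0.118, v=-1.700, θ₁=0.188, ω₁=3.381, θ₂=0.203, ω₂=0.361
apply F[7]=-12.100 → step 8: x=-0.154, v=-1.897, θ₁=0.260, ω₁=3.851, θ₂=0.211, ω₂=0.361
apply F[8]=+15.000 → step 9: x=-0.190, v=-1.671, θ₁=0.334, ω₁=3.541, θ₂=0.218, ω₂=0.340
apply F[9]=+15.000 → step 10: x=-0.221, v=-1.453, θ₁=0.402, ω₁=3.289, θ₂=0.224, ω₂=0.296
apply F[10]=+15.000 → step 11: x=-0.248, v=-1.243, θ₁=0.466, ω₁=3.094, θ₂=0.229, ω₂=0.225
apply F[11]=+15.000 → step 12: x=-0.271, v=-1.040, θ₁=0.526, ω₁=2.952, θ₂=0.233, ω₂=0.130
apply F[12]=+15.000 → step 13: x=-0.290, v=-0.843, θ₁=0.584, ω₁=2.858, θ₂=0.234, ω₂=0.010
apply F[13]=+15.000 → step 14: x=-0.305, v=-0.650, θ₁=0.641, ω₁=2.808, θ₂=0.233, ω₂=-0.132
apply F[14]=+15.000 → step 15: x=-0.316, v=-0.461, θ₁=0.697, ω₁=2.799, θ₂=0.229, ω₂=-0.293
apply F[15]=+15.000 → step 16: x=-0.323, v=-0.274, θ₁=0.753, ω₁=2.827, θ₂=0.221, ω₂=-0.472
apply F[16]=+15.000 → step 17: x=-0.327, v=-0.089, θ₁=0.810, ω₁=2.889, θ₂=0.210, ω₂=-0.664
apply F[17]=+15.000 → step 18: x=-0.327, v=0.096, θ₁=0.869, ω₁=2.981, θ₂=0.195, ω₂=-0.867
apply F[18]=+15.000 → step 19: x=-0.323, v=0.282, θ₁=0.930, ω₁=3.100, θ₂=0.175, ω₂=-1.076
apply F[19]=+15.000 → step 20: x=-0.315, v=0.470, θ₁=0.993, ω₁=3.245, θ₂=0.152, ω₂=-1.285
apply F[20]=+15.000 → step 21: x=-0.304, v=0.662, θ₁=1.060, ω₁=3.413, θ₂=0.124, ω₂=-1.491
apply F[21]=+15.000 → step 22: x=-0.289, v=0.857, θ₁=1.130, ω₁=3.602, θ₂=0.092, ω₂=-1.685
apply F[22]=+15.000 → step 23: x=-0.270, v=1.058, θ₁=1.204, ω₁=3.813, θ₂=0.057, ω₂=-1.863
apply F[23]=+15.000 → step 24: x=-0.246, v=1.265, θ₁=1.282, ω₁=4.046, θ₂=0.018, ω₂=-2.017
apply F[24]=+15.000 → step 25: x=-0.219, v=1.479, θ₁=1.366, ω₁=4.305, θ₂=-0.024, ω₂=-2.140
apply F[25]=+15.000 → step 26: x=-0.187, v=1.703, θ₁=1.455, ω₁=4.595, θ₂=-0.068, ω₂=-2.223
apply F[26]=+15.000 → step 27: x=-0.151, v=1.937, θ₁=1.550, ω₁=4.924, θ₂=-0.113, ω₂=-2.257
apply F[27]=+15.000 → step 28: x=-0.110, v=2.185, θ₁=1.652, ω₁=5.302, θ₂=-0.158, ω₂=-2.231
apply F[28]=+15.000 → step 29: x=-0.063, v=2.450, θ₁=1.762, ω₁=5.745, θ₂=-0.201, ω₂=-2.132
apply F[29]=+15.000 → step 30: x=-0.011, v=2.737, θ₁=1.882, ω₁=6.271, θ₂=-0.242, ω₂=-1.946
apply F[30]=+15.000 → step 31: x=0.046, v=3.053, θ₁=2.014, ω₁=6.904, θ₂=-0.278, ω₂=-1.661
apply F[31]=+15.000 → step 32: x=0.111, v=3.406, θ₁=2.159, ω₁=7.671, θ₂=-0.308, ω₂=-1.268
apply F[32]=+15.000 → step 33: x=0.183, v=3.804, θ₁=2.322, ω₁=8.591, θ₂=-0.329, ω₂=-0.782
apply F[33]=+15.000 → step 34: x=0.263, v=4.248, θ₁=2.504, ω₁=9.657, θ₂=-0.339, ω₂=-0.266
apply F[34]=+15.000 → step 35: x=0.353, v=4.717, θ₁=2.708, ω₁=10.776, θ₂=-0.340, ω₂=0.115
apply F[35]=+15.000 → step 36: x=0.452, v=5.151, θ₁=2.934, ω₁=11.702, θ₂=-0.337, ω₂=0.056
apply F[36]=+15.000 → step 37: x=0.558, v=5.456, θ₁=3.173, ω₁=12.106, θ₂=-0.343, ω₂=-0.755
apply F[37]=+15.000 → step 38: x=0.669, v=5.590, θ₁=3.414, ω₁=11.910, θ₂=-0.373, ω₂=-2.310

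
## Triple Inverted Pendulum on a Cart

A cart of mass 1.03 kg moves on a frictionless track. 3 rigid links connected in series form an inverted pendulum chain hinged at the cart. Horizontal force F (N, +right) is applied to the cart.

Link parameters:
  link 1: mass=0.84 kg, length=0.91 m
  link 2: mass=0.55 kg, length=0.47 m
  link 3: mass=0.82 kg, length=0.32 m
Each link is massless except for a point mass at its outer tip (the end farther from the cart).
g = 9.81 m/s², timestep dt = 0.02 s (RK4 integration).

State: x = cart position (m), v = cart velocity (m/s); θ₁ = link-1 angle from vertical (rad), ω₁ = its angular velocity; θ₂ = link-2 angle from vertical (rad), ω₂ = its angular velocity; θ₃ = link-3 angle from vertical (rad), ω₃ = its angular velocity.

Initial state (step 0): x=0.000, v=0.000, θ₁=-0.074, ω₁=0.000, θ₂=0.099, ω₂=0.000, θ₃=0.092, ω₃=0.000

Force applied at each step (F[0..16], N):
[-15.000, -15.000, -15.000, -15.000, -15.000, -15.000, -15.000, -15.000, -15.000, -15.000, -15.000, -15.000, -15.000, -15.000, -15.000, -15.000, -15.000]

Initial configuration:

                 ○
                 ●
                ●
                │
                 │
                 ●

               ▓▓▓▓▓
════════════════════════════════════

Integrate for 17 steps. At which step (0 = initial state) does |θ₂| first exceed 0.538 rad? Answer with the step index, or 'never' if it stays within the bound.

Answer: never

Derivation:
apply F[0]=-15.000 → step 1: x=-0.003, v=-0.259, θ₁=-0.072, ω₁=0.206, θ₂=0.101, ω₂=0.202, θ₃=0.092, ω₃=-0.012
apply F[1]=-15.000 → step 2: x=-0.010, v=-0.520, θ₁=-0.066, ω₁=0.417, θ₂=0.107, ω₂=0.404, θ₃=0.091, ω₃=-0.031
apply F[2]=-15.000 → step 3: x=-0.023, v=-0.786, θ₁=-0.055, ω₁=0.636, θ₂=0.117, ω₂=0.605, θ₃=0.091, ω₃=-0.061
apply F[3]=-15.000 → step 4: x=-0.042, v=-1.058, θ₁=-0.040, ω₁=0.868, θ₂=0.131, ω₂=0.803, θ₃=0.089, ω₃=-0.110
apply F[4]=-15.000 → step 5: x=-0.066, v=-1.338, θ₁=-0.020, ω₁=1.118, θ₂=0.149, ω₂=0.996, θ₃=0.086, ω₃=-0.178
apply F[5]=-15.000 → step 6: x=-0.095, v=-1.626, θ₁=0.005, ω₁=1.388, θ₂=0.171, ω₂=1.176, θ₃=0.082, ω₃=-0.265
apply F[6]=-15.000 → step 7: x=-0.131, v=-1.923, θ₁=0.035, ω₁=1.682, θ₂=0.196, ω₂=1.336, θ₃=0.075, ω₃=-0.364
apply F[7]=-15.000 → step 8: x=-0.172, v=-2.225, θ₁=0.072, ω₁=2.000, θ₂=0.224, ω₂=1.464, θ₃=0.067, ω₃=-0.461
apply F[8]=-15.000 → step 9: x=-0.220, v=-2.529, θ₁=0.115, ω₁=2.339, θ₂=0.254, ω₂=1.545, θ₃=0.057, ω₃=-0.534
apply F[9]=-15.000 → step 10: x=-0.274, v=-2.827, θ₁=0.166, ω₁=2.689, θ₂=0.286, ω₂=1.568, θ₃=0.046, ω₃=-0.553
apply F[10]=-15.000 → step 11: x=-0.333, v=-3.108, θ₁=0.223, ω₁=3.040, θ₂=0.317, ω₂=1.529, θ₃=0.036, ω₃=-0.490
apply F[11]=-15.000 → step 12: x=-0.398, v=-3.362, θ₁=0.287, ω₁=3.374, θ₂=0.346, ω₂=1.435, θ₃=0.027, ω₃=-0.322
apply F[12]=-15.000 → step 13: x=-0.467, v=-3.579, θ₁=0.358, ω₁=3.676, θ₂=0.374, ω₂=1.304, θ₃=0.023, ω₃=-0.042
apply F[13]=-15.000 → step 14: x=-0.541, v=-3.752, θ₁=0.434, ω₁=3.932, θ₂=0.399, ω₂=1.167, θ₃=0.026, ω₃=0.338
apply F[14]=-15.000 → step 15: x=-0.617, v=-3.879, θ₁=0.515, ω₁=4.137, θ₂=0.421, ω₂=1.053, θ₃=0.037, ω₃=0.796
apply F[15]=-15.000 → step 16: x=-0.695, v=-3.963, θ₁=0.599, ω₁=4.290, θ₂=0.441, ω₂=0.988, θ₃=0.058, ω₃=1.300
apply F[16]=-15.000 → step 17: x=-0.775, v=-4.009, θ₁=0.686, ω₁=4.398, θ₂=0.461, ω₂=0.988, θ₃=0.090, ω₃=1.818
max |θ₂| = 0.461 ≤ 0.538 over all 18 states.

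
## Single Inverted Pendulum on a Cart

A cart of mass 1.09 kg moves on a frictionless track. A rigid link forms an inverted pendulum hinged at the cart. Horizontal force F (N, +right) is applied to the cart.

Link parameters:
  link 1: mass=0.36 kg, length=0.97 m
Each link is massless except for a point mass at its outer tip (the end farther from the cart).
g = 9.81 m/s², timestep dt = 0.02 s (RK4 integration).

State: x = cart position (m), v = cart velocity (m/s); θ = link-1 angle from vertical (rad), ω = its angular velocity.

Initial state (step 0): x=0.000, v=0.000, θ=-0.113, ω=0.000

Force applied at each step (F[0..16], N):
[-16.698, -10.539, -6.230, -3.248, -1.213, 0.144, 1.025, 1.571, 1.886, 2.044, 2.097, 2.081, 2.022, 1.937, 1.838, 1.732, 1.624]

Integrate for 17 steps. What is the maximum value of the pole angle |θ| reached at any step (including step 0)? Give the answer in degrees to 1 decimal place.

apply F[0]=-16.698 → step 1: x=-0.003, v=-0.298, θ=-0.110, ω=0.283
apply F[1]=-10.539 → step 2: x=-0.011, v=-0.484, θ=-0.103, ω=0.452
apply F[2]=-6.230 → step 3: x=-0.022, v=-0.592, θ=-0.093, ω=0.542
apply F[3]=-3.248 → step 4: x=-0.034, v=-0.646, θ=-0.082, ω=0.580
apply F[4]=-1.213 → step 5: x=-0.047, v=-0.663, θ=-0.070, ω=0.583
apply F[5]=+0.144 → step 6: x=-0.060, v=-0.657, θ=-0.059, ω=0.563
apply F[6]=+1.025 → step 7: x=-0.073, v=-0.634, θ=-0.048, ω=0.530
apply F[7]=+1.571 → step 8: x=-0.085, v=-0.603, θ=-0.037, ω=0.489
apply F[8]=+1.886 → step 9: x=-0.097, v=-0.566, θ=-0.028, ω=0.444
apply F[9]=+2.044 → step 10: x=-0.108, v=-0.527, θ=-0.020, ω=0.399
apply F[10]=+2.097 → step 11: x=-0.118, v=-0.488, θ=-0.012, ω=0.355
apply F[11]=+2.081 → step 12: x=-0.128, v=-0.449, θ=-0.006, ω=0.313
apply F[12]=+2.022 → step 13: x=-0.136, v=-0.412, θ=0.000, ω=0.275
apply F[13]=+1.937 → step 14: x=-0.144, v=-0.376, θ=0.005, ω=0.239
apply F[14]=+1.838 → step 15: x=-0.151, v=-0.343, θ=0.010, ω=0.206
apply F[15]=+1.732 → step 16: x=-0.158, v=-0.312, θ=0.014, ω=0.176
apply F[16]=+1.624 → step 17: x=-0.164, v=-0.283, θ=0.017, ω=0.150
Max |angle| over trajectory = 0.113 rad = 6.5°.

Answer: 6.5°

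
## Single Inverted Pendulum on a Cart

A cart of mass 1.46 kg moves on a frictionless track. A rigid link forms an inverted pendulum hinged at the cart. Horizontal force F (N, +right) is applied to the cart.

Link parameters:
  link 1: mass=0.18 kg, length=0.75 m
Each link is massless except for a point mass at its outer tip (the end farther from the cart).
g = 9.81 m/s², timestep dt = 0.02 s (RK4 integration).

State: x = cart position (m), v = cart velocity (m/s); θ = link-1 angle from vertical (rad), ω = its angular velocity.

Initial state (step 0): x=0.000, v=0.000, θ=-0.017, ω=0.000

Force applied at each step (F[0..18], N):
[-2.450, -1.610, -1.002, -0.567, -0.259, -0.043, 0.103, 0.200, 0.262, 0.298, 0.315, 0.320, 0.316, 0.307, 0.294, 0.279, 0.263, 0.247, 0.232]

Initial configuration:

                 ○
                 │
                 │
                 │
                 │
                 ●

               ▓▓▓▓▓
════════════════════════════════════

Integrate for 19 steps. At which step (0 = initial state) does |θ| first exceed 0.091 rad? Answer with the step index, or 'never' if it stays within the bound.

Answer: never

Derivation:
apply F[0]=-2.450 → step 1: x=-0.000, v=-0.033, θ=-0.017, ω=0.040
apply F[1]=-1.610 → step 2: x=-0.001, v=-0.055, θ=-0.016, ω=0.064
apply F[2]=-1.002 → step 3: x=-0.002, v=-0.068, θ=-0.014, ω=0.078
apply F[3]=-0.567 → step 4: x=-0.004, v=-0.076, θ=-0.013, ω=0.085
apply F[4]=-0.259 → step 5: x=-0.005, v=-0.079, θ=-0.011, ω=0.086
apply F[5]=-0.043 → step 6: x=-0.007, v=-0.079, θ=-0.009, ω=0.084
apply F[6]=+0.103 → step 7: x=-0.009, v=-0.078, θ=-0.007, ω=0.080
apply F[7]=+0.200 → step 8: x=-0.010, v=-0.075, θ=-0.006, ω=0.074
apply F[8]=+0.262 → step 9: x=-0.012, v=-0.071, θ=-0.005, ω=0.068
apply F[9]=+0.298 → step 10: x=-0.013, v=-0.067, θ=-0.003, ω=0.061
apply F[10]=+0.315 → step 11: x=-0.014, v=-0.062, θ=-0.002, ω=0.055
apply F[11]=+0.320 → step 12: x=-0.015, v=-0.058, θ=-0.001, ω=0.048
apply F[12]=+0.316 → step 13: x=-0.017, v=-0.054, θ=-0.000, ω=0.042
apply F[13]=+0.307 → step 14: x=-0.018, v=-0.050, θ=0.001, ω=0.037
apply F[14]=+0.294 → step 15: x=-0.019, v=-0.045, θ=0.001, ω=0.032
apply F[15]=+0.279 → step 16: x=-0.019, v=-0.042, θ=0.002, ω=0.027
apply F[16]=+0.263 → step 17: x=-0.020, v=-0.038, θ=0.002, ω=0.023
apply F[17]=+0.247 → step 18: x=-0.021, v=-0.035, θ=0.003, ω=0.019
apply F[18]=+0.232 → step 19: x=-0.022, v=-0.032, θ=0.003, ω=0.016
max |θ| = 0.017 ≤ 0.091 over all 20 states.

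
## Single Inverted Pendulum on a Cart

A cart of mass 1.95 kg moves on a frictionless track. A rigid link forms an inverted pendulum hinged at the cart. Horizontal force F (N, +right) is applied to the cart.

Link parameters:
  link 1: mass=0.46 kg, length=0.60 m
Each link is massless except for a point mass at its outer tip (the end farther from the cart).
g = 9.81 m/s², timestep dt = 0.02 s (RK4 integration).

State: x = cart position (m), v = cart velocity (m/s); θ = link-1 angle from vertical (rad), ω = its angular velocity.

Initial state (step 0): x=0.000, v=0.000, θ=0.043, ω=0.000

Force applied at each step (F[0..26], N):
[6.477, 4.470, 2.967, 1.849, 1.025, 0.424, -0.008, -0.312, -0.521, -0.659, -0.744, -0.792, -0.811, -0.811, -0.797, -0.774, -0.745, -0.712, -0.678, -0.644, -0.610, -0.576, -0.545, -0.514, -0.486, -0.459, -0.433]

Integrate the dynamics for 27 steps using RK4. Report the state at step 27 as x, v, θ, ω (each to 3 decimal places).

Answer: x=0.056, v=0.038, θ=-0.011, ω=-0.002

Derivation:
apply F[0]=+6.477 → step 1: x=0.001, v=0.064, θ=0.042, ω=-0.093
apply F[1]=+4.470 → step 2: x=0.002, v=0.108, θ=0.040, ω=-0.153
apply F[2]=+2.967 → step 3: x=0.005, v=0.137, θ=0.036, ω=-0.188
apply F[3]=+1.849 → step 4: x=0.008, v=0.154, θ=0.032, ω=-0.206
apply F[4]=+1.025 → step 5: x=0.011, v=0.164, θ=0.028, ω=-0.212
apply F[5]=+0.424 → step 6: x=0.014, v=0.167, θ=0.024, ω=-0.208
apply F[6]=-0.008 → step 7: x=0.018, v=0.166, θ=0.020, ω=-0.199
apply F[7]=-0.312 → step 8: x=0.021, v=0.162, θ=0.016, ω=-0.187
apply F[8]=-0.521 → step 9: x=0.024, v=0.156, θ=0.012, ω=-0.172
apply F[9]=-0.659 → step 10: x=0.027, v=0.148, θ=0.009, ω=-0.157
apply F[10]=-0.744 → step 11: x=0.030, v=0.140, θ=0.006, ω=-0.141
apply F[11]=-0.792 → step 12: x=0.033, v=0.132, θ=0.003, ω=-0.125
apply F[12]=-0.811 → step 13: x=0.035, v=0.124, θ=0.001, ω=-0.111
apply F[13]=-0.811 → step 14: x=0.038, v=0.115, θ=-0.001, ω=-0.097
apply F[14]=-0.797 → step 15: x=0.040, v=0.107, θ=-0.003, ω=-0.084
apply F[15]=-0.774 → step 16: x=0.042, v=0.099, θ=-0.004, ω=-0.072
apply F[16]=-0.745 → step 17: x=0.044, v=0.092, θ=-0.006, ω=-0.061
apply F[17]=-0.712 → step 18: x=0.046, v=0.085, θ=-0.007, ω=-0.052
apply F[18]=-0.678 → step 19: x=0.047, v=0.078, θ=-0.008, ω=-0.043
apply F[19]=-0.644 → step 20: x=0.049, v=0.072, θ=-0.009, ω=-0.035
apply F[20]=-0.610 → step 21: x=0.050, v=0.066, θ=-0.009, ω=-0.029
apply F[21]=-0.576 → step 22: x=0.051, v=0.061, θ=-0.010, ω=-0.023
apply F[22]=-0.545 → step 23: x=0.053, v=0.056, θ=-0.010, ω=-0.017
apply F[23]=-0.514 → step 24: x=0.054, v=0.051, θ=-0.010, ω=-0.013
apply F[24]=-0.486 → step 25: x=0.055, v=0.046, θ=-0.011, ω=-0.009
apply F[25]=-0.459 → step 26: x=0.055, v=0.042, θ=-0.011, ω=-0.005
apply F[26]=-0.433 → step 27: x=0.056, v=0.038, θ=-0.011, ω=-0.002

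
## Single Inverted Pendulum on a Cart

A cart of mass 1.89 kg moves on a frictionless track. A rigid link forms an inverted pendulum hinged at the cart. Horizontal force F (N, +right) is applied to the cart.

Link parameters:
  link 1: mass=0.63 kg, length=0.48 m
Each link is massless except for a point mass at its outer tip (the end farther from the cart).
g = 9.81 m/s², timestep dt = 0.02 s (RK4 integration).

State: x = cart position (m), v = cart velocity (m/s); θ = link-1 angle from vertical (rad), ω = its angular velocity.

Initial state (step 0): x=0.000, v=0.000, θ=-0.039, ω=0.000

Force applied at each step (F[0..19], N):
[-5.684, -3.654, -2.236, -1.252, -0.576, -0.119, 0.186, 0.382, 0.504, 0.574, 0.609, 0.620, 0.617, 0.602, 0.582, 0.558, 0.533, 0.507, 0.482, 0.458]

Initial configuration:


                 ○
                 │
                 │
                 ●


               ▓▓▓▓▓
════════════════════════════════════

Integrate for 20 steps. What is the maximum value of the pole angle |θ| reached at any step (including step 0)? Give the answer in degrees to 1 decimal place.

apply F[0]=-5.684 → step 1: x=-0.001, v=-0.058, θ=-0.038, ω=0.104
apply F[1]=-3.654 → step 2: x=-0.002, v=-0.094, θ=-0.035, ω=0.165
apply F[2]=-2.236 → step 3: x=-0.004, v=-0.115, θ=-0.032, ω=0.196
apply F[3]=-1.252 → step 4: x=-0.007, v=-0.127, θ=-0.028, ω=0.207
apply F[4]=-0.576 → step 5: x=-0.009, v=-0.131, θ=-0.024, ω=0.206
apply F[5]=-0.119 → step 6: x=-0.012, v=-0.131, θ=-0.020, ω=0.197
apply F[6]=+0.186 → step 7: x=-0.014, v=-0.128, θ=-0.016, ω=0.183
apply F[7]=+0.382 → step 8: x=-0.017, v=-0.123, θ=-0.012, ω=0.167
apply F[8]=+0.504 → step 9: x=-0.019, v=-0.117, θ=-0.009, ω=0.150
apply F[9]=+0.574 → step 10: x=-0.022, v=-0.110, θ=-0.006, ω=0.133
apply F[10]=+0.609 → step 11: x=-0.024, v=-0.103, θ=-0.004, ω=0.117
apply F[11]=+0.620 → step 12: x=-0.026, v=-0.097, θ=-0.002, ω=0.102
apply F[12]=+0.617 → step 13: x=-0.028, v=-0.090, θ=0.000, ω=0.088
apply F[13]=+0.602 → step 14: x=-0.029, v=-0.084, θ=0.002, ω=0.076
apply F[14]=+0.582 → step 15: x=-0.031, v=-0.078, θ=0.003, ω=0.064
apply F[15]=+0.558 → step 16: x=-0.032, v=-0.072, θ=0.005, ω=0.054
apply F[16]=+0.533 → step 17: x=-0.034, v=-0.067, θ=0.006, ω=0.045
apply F[17]=+0.507 → step 18: x=-0.035, v=-0.062, θ=0.006, ω=0.037
apply F[18]=+0.482 → step 19: x=-0.036, v=-0.057, θ=0.007, ω=0.030
apply F[19]=+0.458 → step 20: x=-0.037, v=-0.053, θ=0.008, ω=0.024
Max |angle| over trajectory = 0.039 rad = 2.2°.

Answer: 2.2°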